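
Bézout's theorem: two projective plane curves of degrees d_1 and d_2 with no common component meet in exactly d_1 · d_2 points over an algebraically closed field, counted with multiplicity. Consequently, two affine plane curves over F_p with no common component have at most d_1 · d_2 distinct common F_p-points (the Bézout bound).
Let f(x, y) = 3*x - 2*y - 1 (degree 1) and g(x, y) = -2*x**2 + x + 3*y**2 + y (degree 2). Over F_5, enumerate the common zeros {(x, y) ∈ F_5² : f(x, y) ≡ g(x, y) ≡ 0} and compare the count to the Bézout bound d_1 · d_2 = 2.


Common zeros: ∅; count = 0; Bézout bound = 2.

deg(f) = 1, deg(g) = 2, so Bézout bound = 2.
Scan x ∈ F_5. For each x, list the y ∈ F_5 with f(x, y) ≡ 0 and those with g(x, y) ≡ 0 (mod 5); the common zeros in that column are the intersection.
  x = 0: f ≡ 0 at y ∈ {2}; g ≡ 0 at y ∈ {0, 3}; common: ∅.
  x = 1: f ≡ 0 at y ∈ {1}; g ≡ 0 at y ∈ ∅; common: ∅.
  x = 2: f ≡ 0 at y ∈ {0}; g ≡ 0 at y ∈ ∅; common: ∅.
  x = 3: f ≡ 0 at y ∈ {4}; g ≡ 0 at y ∈ {0, 3}; common: ∅.
  x = 4: f ≡ 0 at y ∈ {3}; g ≡ 0 at y ∈ ∅; common: ∅.
Collecting: common zeros = ∅, so the count is 0.
Comparison with the Bézout bound: 0 ≤ 2 = deg(f)·deg(g), as expected for curves with no common component (the affine F_5-count falls short of the bound because intersections may lie at infinity, over extension fields, or carry multiplicity).


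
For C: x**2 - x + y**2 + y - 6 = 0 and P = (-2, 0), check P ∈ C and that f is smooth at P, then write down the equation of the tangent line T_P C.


Tangent line at P: -5*x + y - 10 = 0.

Step 1: f(-2, 0) = 0, so P lies on C.
Step 2: partial derivatives
  f_x(x, y) = 2*x - 1, f_y(x, y) = 2*y + 1.
  f_x(P) = -5, f_y(P) = 1 (gradient nonzero, so P is smooth).
Step 3: tangent line at P: -5·(x − -2) + 1·(y − 0) = 0.
Expanding: -5*x + y - 10 = 0.


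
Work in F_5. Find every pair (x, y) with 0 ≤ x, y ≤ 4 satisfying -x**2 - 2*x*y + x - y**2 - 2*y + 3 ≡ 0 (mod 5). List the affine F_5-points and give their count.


Affine F_5-points: {(0, 1), (0, 2), (2, 2), (4, 1), (4, 4)}; count = 5.

For each of the 25 pairs (x, y) ∈ F_5², evaluate f(x, y) mod 5. Record the zeros.
  x = 0: [0↦3, 1↦0, 2↦0, 3↦3, 4↦4]  zeros at y ∈ {1, 2}
  x = 1: [0↦3, 1↦3, 2↦1, 3↦2, 4↦1]  zeros at y ∈ ∅
  x = 2: [0↦1, 1↦4, 2↦0, 3↦4, 4↦1]  zeros at y ∈ {2}
  x = 3: [0↦2, 1↦3, 2↦2, 3↦4, 4↦4]  zeros at y ∈ ∅
  x = 4: [0↦1, 1↦0, 2↦2, 3↦2, 4↦0]  zeros at y ∈ {1, 4}
Collecting zeros: affine points = {(0, 1), (0, 2), (2, 2), (4, 1), (4, 4)}.
Total count |C(F_5)_aff| = 5.


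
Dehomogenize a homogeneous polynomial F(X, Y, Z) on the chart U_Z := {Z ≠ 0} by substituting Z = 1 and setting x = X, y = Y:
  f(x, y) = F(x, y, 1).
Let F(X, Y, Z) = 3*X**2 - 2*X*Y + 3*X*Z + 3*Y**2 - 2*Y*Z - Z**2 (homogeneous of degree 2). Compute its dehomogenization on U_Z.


f(x, y) = 3*x**2 - 2*x*y + 3*x + 3*y**2 - 2*y - 1

On U_Z we set Z = 1. Each monomial c·X^i·Y^j·Z^k in F becomes c·x^i·y^j·1^k = c·x^i·y^j.
Substituting Z = 1: F(X, Y, 1) = 3*x**2 - 2*x*y + 3*x + 3*y**2 - 2*y - 1.
Note: deg(f) ≤ deg(F) = 2; strict inequality happens when F is divisible by Z (lost terms).


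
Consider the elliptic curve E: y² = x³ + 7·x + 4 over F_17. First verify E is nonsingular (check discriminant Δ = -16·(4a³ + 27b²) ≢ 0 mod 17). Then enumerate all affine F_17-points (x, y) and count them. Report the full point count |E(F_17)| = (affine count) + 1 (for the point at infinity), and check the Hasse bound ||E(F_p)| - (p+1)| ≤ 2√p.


Affine points = {(0, 2), (0, 15), (2, 3), (2, 14), (3, 1), (3, 16), (11, 1), (11, 16), (15, 4), (15, 13), (16, 8), (16, 9)}; affine count = 12; |E(F_17)| = 13.

Discriminant check: Δ ∝ 4a³ + 27b² = 4·7³ + 27·4² = 4·343 + 27·16 ≡ 2 (mod 17). Nonzero ⇒ E is nonsingular.
For each x ∈ F_17, compute rhs = x³ + 7·x + 4 mod 17, then count y ∈ F_17 with y² ≡ rhs.
  x = 0: rhs = 4, matching y values: 2, 15 (2 points).
  x = 1: rhs = 12, matching y values: none (0 points).
  x = 2: rhs = 9, matching y values: 3, 14 (2 points).
  x = 3: rhs = 1, matching y values: 1, 16 (2 points).
  x = 4: rhs = 11, matching y values: none (0 points).
  x = 5: rhs = 11, matching y values: none (0 points).
  x = 6: rhs = 7, matching y values: none (0 points).
  x = 7: rhs = 5, matching y values: none (0 points).
  x = 8: rhs = 11, matching y values: none (0 points).
  x = 9: rhs = 14, matching y values: none (0 points).
  x = 10: rhs = 3, matching y values: none (0 points).
  x = 11: rhs = 1, matching y values: 1, 16 (2 points).
  x = 12: rhs = 14, matching y values: none (0 points).
  x = 13: rhs = 14, matching y values: none (0 points).
  x = 14: rhs = 7, matching y values: none (0 points).
  x = 15: rhs = 16, matching y values: 4, 13 (2 points).
  x = 16: rhs = 13, matching y values: 8, 9 (2 points).
Total affine count: 12.
Full point count |E(F_17)| = 12 + 1 = 13.
Hasse bound: |13 − (17+1)| = |-5| = 5 ≤ 2√17 ≈ 8.2462 ✓.


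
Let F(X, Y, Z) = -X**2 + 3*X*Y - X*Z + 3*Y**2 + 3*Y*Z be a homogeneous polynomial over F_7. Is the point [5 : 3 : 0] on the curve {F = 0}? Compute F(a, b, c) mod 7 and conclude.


F(5,3,0) ≡ 5 (mod 7); P is NOT on the curve.

Evaluate F(5, 3, 0) term-by-term (mod 7).
  -X**2 ↦ -1·25·1·1 = -25
  3*X*Y ↦ 3·5·3·1 = 45
  -X*Z ↦ -1·5·1·0 = 0
  3*Y**2 ↦ 3·1·9·1 = 27
  3*Y*Z ↦ 3·1·3·0 = 0
Sum: F(5, 3, 0) = (-25) + (45) + (0) + (27) + (0) = 47.
Reducing mod 7: 47 ≡ 5 (mod 7).
Since F(a, b, c) ≡ 5 ≠ 0 (mod 7), P does NOT lie on the curve.


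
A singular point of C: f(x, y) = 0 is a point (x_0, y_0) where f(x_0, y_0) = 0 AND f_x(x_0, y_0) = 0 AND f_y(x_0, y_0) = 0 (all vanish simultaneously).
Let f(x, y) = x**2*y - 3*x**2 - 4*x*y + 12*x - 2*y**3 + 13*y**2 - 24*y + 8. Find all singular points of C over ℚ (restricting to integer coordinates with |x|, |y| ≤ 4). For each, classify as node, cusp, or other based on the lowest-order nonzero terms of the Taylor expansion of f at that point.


Singular points: {(2, 2)}; classification: node.

Compute partial derivatives:
  f_x = 2*x*y - 6*x - 4*y + 12.
  f_y = x**2 - 4*x - 6*y**2 + 26*y - 24.
Scan x_0 ∈ {−4, ..., 4}. For each x_0, f_y(x_0, y) is a polynomial in y; find its integer roots y ∈ {−4, ..., 4}, then test f_x and f at those candidates.
  x = -4: f_y(-4, y) = -6*y**2 + 26*y + 8; no integer root y with |y| ≤ 4.
  x = -3: f_y(-3, y) = -6*y**2 + 26*y - 3; no integer root y with |y| ≤ 4.
  x = -2: f_y(-2, y) = -6*y**2 + 26*y - 12; no integer root y with |y| ≤ 4.
  x = -1: f_y(-1, y) = -6*y**2 + 26*y - 19; no integer root y with |y| ≤ 4.
  x = 0: f_y(0, y) = -6*y**2 + 26*y - 24; vanishes at y ∈ {3}. (0, 3): f_x = 0 but f = -1 ≠ 0.
  x = 1: f_y(1, y) = -6*y**2 + 26*y - 27; no integer root y with |y| ≤ 4.
  x = 2: f_y(2, y) = -6*y**2 + 26*y - 28; vanishes at y ∈ {2}. (2, 2): f_x = 0, f = 0 — SINGULAR.
  x = 3: f_y(3, y) = -6*y**2 + 26*y - 27; no integer root y with |y| ≤ 4.
  x = 4: f_y(4, y) = -6*y**2 + 26*y - 24; vanishes at y ∈ {3}. (4, 3): f_x = 0 but f = -1 ≠ 0.
Only singular point on the grid: (2, 2).
Classify: substitute x = 2 + u, y = 2 + v and expand: f = u**2*v - u**2 - 2*v**3 + v**2.
No constant or linear terms (consistent with a singular point). Quadratic part: -u**2 + v**2. Cubic part: u**2*v - 2*v**3.
The quadratic part v**2 - u**2 = (v − u)(v + u) splits into two distinct linear factors, so there are two distinct tangent lines y − 2 = ±(x − 2) — this is a node (ordinary double point).
Classification: node.


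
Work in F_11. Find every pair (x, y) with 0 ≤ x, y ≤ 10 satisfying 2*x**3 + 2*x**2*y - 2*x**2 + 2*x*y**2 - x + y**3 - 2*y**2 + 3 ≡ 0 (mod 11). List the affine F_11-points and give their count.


Affine F_11-points: {(0, 10), (2, 7), (5, 0), (6, 1), (6, 4), (6, 7), (7, 2), (7, 4), (8, 0), (8, 1), (8, 7), (9, 3), (10, 0)}; count = 13.

For each of the 121 pairs (x, y) ∈ F_11², evaluate f(x, y) mod 11. Record the zeros.
  x = 0: [0↦3, 1↦2, 2↦3, 3↦1, 4↦2, 5↦1, 6↦4, 7↦6, 8↦2, 9↦9, 10↦0]  zeros at y ∈ {10}
  x = 1: [0↦2, 1↦5, 2↦3, 3↦2, 4↦8, 5↦5, 6↦10, 7↦7, 8↦2, 9↦1, 10↦10]  zeros at y ∈ ∅
  x = 2: [0↦9, 1↦9, 2↦8, 3↦1, 4↦5, 5↦4, 6↦4, 7↦0, 8↦9, 9↦4, 10↦2]  zeros at y ∈ {7}
  x = 3: [0↦3, 1↦4, 2↦8, 3↦10, 4↦5, 5↦10, 6↦9, 7↦8, 8↦2, 9↦8, 10↦10]  zeros at y ∈ ∅
  x = 4: [0↦7, 1↦2, 2↦4, 3↦8, 4↦9, 5↦2, 6↦4, 7↦10, 8↦4, 9↦3, 10↦2]  zeros at y ∈ ∅
  x = 5: [0↦0, 1↦4, 2↦8, 3↦7, 4↦7, 5↦3, 6↦1, 7↦7, 8↦5, 9↦1, 10↦1]  zeros at y ∈ {0}
  x = 6: [0↦5, 1↦0, 2↦10, 3↦8, 4↦0, 5↦3, 6↦1, 7↦0, 8↦6, 9↦3, 10↦8]  zeros at y ∈ {1, 4, 7}
  x = 7: [0↦1, 1↦2, 2↦0, 3↦1, 4↦0, 5↦3, 6↦5, 7↦1, 8↦8, 9↦10, 10↦2]  zeros at y ∈ {2, 4}
  x = 8: [0↦0, 1↦0, 2↦1, 3↦9, 4↦8, 5↦4, 6↦3, 7↦0, 8↦1, 9↦1, 10↦6]  zeros at y ∈ {0, 1, 7}
  x = 9: [0↦3, 1↦6, 2↦3, 3↦0, 4↦3, 5↦7, 6↦7, 7↦9, 8↦8, 9↦10, 10↦10]  zeros at y ∈ {3}
  x = 10: [0↦0, 1↦10, 2↦7, 3↦8, 4↦8, 5↦2, 6↦7, 7↦7, 8↦8, 9↦5, 10↦4]  zeros at y ∈ {0}
Collecting zeros: affine points = {(0, 10), (2, 7), (5, 0), (6, 1), (6, 4), (6, 7), (7, 2), (7, 4), (8, 0), (8, 1), (8, 7), (9, 3), (10, 0)}.
Total count |C(F_11)_aff| = 13.


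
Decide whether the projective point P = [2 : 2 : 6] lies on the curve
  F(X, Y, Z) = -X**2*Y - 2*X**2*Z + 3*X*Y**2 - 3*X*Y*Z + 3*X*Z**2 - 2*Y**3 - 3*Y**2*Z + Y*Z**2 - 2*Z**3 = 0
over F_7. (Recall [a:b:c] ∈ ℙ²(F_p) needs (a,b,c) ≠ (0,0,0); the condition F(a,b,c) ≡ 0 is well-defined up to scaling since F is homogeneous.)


F(2,2,6) ≡ 0 (mod 7); P is on the curve.

Evaluate F(2, 2, 6) term-by-term (mod 7).
  -X**2*Y ↦ -1·4·2·1 = -8
  -2*X**2*Z ↦ -2·4·1·6 = -48
  3*X*Y**2 ↦ 3·2·4·1 = 24
  -3*X*Y*Z ↦ -3·2·2·6 = -72
  3*X*Z**2 ↦ 3·2·1·36 = 216
  -2*Y**3 ↦ -2·1·8·1 = -16
  -3*Y**2*Z ↦ -3·1·4·6 = -72
  Y*Z**2 ↦ 1·1·2·36 = 72
  -2*Z**3 ↦ -2·1·1·216 = -432
Sum: F(2, 2, 6) = (-8) + (-48) + (24) + (-72) + (216) + (-16) + (-72) + (72) + (-432) = -336.
Reducing mod 7: -336 ≡ 0 (mod 7).
Since F(a, b, c) ≡ 0 (mod 7), P lies on the curve.


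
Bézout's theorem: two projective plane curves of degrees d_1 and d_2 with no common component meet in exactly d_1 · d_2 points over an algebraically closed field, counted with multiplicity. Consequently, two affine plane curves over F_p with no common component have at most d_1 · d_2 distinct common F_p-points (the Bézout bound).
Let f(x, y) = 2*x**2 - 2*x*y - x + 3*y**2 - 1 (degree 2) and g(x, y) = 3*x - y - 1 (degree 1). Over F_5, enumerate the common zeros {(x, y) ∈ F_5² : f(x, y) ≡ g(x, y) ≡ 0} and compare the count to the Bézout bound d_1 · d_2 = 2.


Common zeros: {(2, 0)}; count = 1; Bézout bound = 2.

deg(f) = 2, deg(g) = 1, so Bézout bound = 2.
Scan x ∈ F_5. For each x, list the y ∈ F_5 with f(x, y) ≡ 0 and those with g(x, y) ≡ 0 (mod 5); the common zeros in that column are the intersection.
  x = 0: f ≡ 0 at y ∈ ∅; g ≡ 0 at y ∈ {4}; common: ∅.
  x = 1: f ≡ 0 at y ∈ {0, 4}; g ≡ 0 at y ∈ {2}; common: ∅.
  x = 2: f ≡ 0 at y ∈ {0, 3}; g ≡ 0 at y ∈ {0}; common: {0}.
  x = 3: f ≡ 0 at y ∈ ∅; g ≡ 0 at y ∈ {3}; common: ∅.
  x = 4: f ≡ 0 at y ∈ {3}; g ≡ 0 at y ∈ {1}; common: ∅.
Collecting: common zeros = {(2, 0)}, so the count is 1.
Comparison with the Bézout bound: 1 ≤ 2 = deg(f)·deg(g), as expected for curves with no common component (the affine F_5-count falls short of the bound because intersections may lie at infinity, over extension fields, or carry multiplicity).


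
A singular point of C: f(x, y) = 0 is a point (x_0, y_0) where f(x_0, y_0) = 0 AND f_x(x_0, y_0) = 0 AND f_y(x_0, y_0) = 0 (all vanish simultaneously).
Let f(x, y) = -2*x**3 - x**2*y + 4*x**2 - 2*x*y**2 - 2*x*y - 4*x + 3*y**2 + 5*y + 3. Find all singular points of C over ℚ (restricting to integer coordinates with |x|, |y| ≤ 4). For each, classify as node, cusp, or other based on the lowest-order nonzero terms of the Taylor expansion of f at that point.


Singular points: {(1, -1)}; classification: node.

Compute partial derivatives:
  f_x = -6*x**2 - 2*x*y + 8*x - 2*y**2 - 2*y - 4.
  f_y = -x**2 - 4*x*y - 2*x + 6*y + 5.
Scan x_0 ∈ {−4, ..., 4}. For each x_0, f_y(x_0, y) is a polynomial in y; find its integer roots y ∈ {−4, ..., 4}, then test f_x and f at those candidates.
  x = -4: f_y(-4, y) = 22*y - 3; no integer root y with |y| ≤ 4.
  x = -3: f_y(-3, y) = 18*y + 2; no integer root y with |y| ≤ 4.
  x = -2: f_y(-2, y) = 14*y + 5; no integer root y with |y| ≤ 4.
  x = -1: f_y(-1, y) = 10*y + 6; no integer root y with |y| ≤ 4.
  x = 0: f_y(0, y) = 6*y + 5; no integer root y with |y| ≤ 4.
  x = 1: f_y(1, y) = 2*y + 2; vanishes at y ∈ {-1}. (1, -1): f_x = 0, f = 0 — SINGULAR.
  x = 2: f_y(2, y) = -2*y - 3; no integer root y with |y| ≤ 4.
  x = 3: f_y(3, y) = -6*y - 10; no integer root y with |y| ≤ 4.
  x = 4: f_y(4, y) = -10*y - 19; no integer root y with |y| ≤ 4.
Only singular point on the grid: (1, -1).
Classify: substitute x = 1 + u, y = -1 + v and expand: f = -2*u**3 - u**2*v - u**2 - 2*u*v**2 + v**2.
No constant or linear terms (consistent with a singular point). Quadratic part: -u**2 + v**2. Cubic part: -2*u**3 - u**2*v - 2*u*v**2.
The quadratic part v**2 - u**2 = (v − u)(v + u) splits into two distinct linear factors, so there are two distinct tangent lines y − -1 = ±(x − 1) — this is a node (ordinary double point).
Classification: node.


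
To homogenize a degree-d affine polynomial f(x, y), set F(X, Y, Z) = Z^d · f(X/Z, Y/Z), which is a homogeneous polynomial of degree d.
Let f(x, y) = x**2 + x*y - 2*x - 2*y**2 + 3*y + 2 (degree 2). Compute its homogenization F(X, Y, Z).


F(X, Y, Z) = X**2 + X*Y - 2*X*Z - 2*Y**2 + 3*Y*Z + 2*Z**2

deg(f) = 2.
Substitute x = X/Z, y = Y/Z into f, then multiply by Z^2.
  monomial 1·x^2·y^0 ↦ 1·X^2·Y^0·Z^0.
  monomial 1·x^1·y^1 ↦ 1·X^1·Y^1·Z^0.
  monomial -2·x^1·y^0 ↦ -2·X^1·Y^0·Z^1.
  monomial -2·x^0·y^2 ↦ -2·X^0·Y^2·Z^0.
  monomial 3·x^0·y^1 ↦ 3·X^0·Y^1·Z^1.
  monomial 2·x^0·y^0 ↦ 2·X^0·Y^0·Z^2.
Collecting: F(X, Y, Z) = X**2 + X*Y - 2*X*Z - 2*Y**2 + 3*Y*Z + 2*Z**2.


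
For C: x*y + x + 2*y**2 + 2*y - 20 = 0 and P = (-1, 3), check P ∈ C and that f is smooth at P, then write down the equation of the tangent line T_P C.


Tangent line at P: 4*x + 13*y - 35 = 0.

Step 1: f(-1, 3) = 0, so P lies on C.
Step 2: partial derivatives
  f_x(x, y) = y + 1, f_y(x, y) = x + 4*y + 2.
  f_x(P) = 4, f_y(P) = 13 (gradient nonzero, so P is smooth).
Step 3: tangent line at P: 4·(x − -1) + 13·(y − 3) = 0.
Expanding: 4*x + 13*y - 35 = 0.


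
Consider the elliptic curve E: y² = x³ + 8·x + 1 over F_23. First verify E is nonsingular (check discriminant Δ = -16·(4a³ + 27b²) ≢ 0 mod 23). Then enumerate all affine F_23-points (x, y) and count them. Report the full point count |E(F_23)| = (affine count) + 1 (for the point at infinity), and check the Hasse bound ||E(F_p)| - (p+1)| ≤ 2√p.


Affine points = {(0, 1), (0, 22), (2, 5), (2, 18), (3, 11), (3, 12), (6, 9), (6, 14), (7, 3), (7, 20), (8, 5), (8, 18), (10, 0), (12, 10), (12, 13), (13, 5), (13, 18), (15, 0), (16, 4), (16, 19), (17, 6), (17, 17), (21, 0)}; affine count = 23; |E(F_23)| = 24.

Discriminant check: Δ ∝ 4a³ + 27b² = 4·8³ + 27·1² = 4·512 + 27·1 ≡ 5 (mod 23). Nonzero ⇒ E is nonsingular.
For each x ∈ F_23, compute rhs = x³ + 8·x + 1 mod 23, then count y ∈ F_23 with y² ≡ rhs.
  x = 0: rhs = 1, matching y values: 1, 22 (2 points).
  x = 1: rhs = 10, matching y values: none (0 points).
  x = 2: rhs = 2, matching y values: 5, 18 (2 points).
  x = 3: rhs = 6, matching y values: 11, 12 (2 points).
  x = 4: rhs = 5, matching y values: none (0 points).
  x = 5: rhs = 5, matching y values: none (0 points).
  x = 6: rhs = 12, matching y values: 9, 14 (2 points).
  x = 7: rhs = 9, matching y values: 3, 20 (2 points).
  x = 8: rhs = 2, matching y values: 5, 18 (2 points).
  x = 9: rhs = 20, matching y values: none (0 points).
  x = 10: rhs = 0, matching y values: 0 (1 points).
  x = 11: rhs = 17, matching y values: none (0 points).
  x = 12: rhs = 8, matching y values: 10, 13 (2 points).
  x = 13: rhs = 2, matching y values: 5, 18 (2 points).
  x = 14: rhs = 5, matching y values: none (0 points).
  x = 15: rhs = 0, matching y values: 0 (1 points).
  x = 16: rhs = 16, matching y values: 4, 19 (2 points).
  x = 17: rhs = 13, matching y values: 6, 17 (2 points).
  x = 18: rhs = 20, matching y values: none (0 points).
  x = 19: rhs = 20, matching y values: none (0 points).
  x = 20: rhs = 19, matching y values: none (0 points).
  x = 21: rhs = 0, matching y values: 0 (1 points).
  x = 22: rhs = 15, matching y values: none (0 points).
Total affine count: 23.
Full point count |E(F_23)| = 23 + 1 = 24.
Hasse bound: |24 − (23+1)| = |0| = 0 ≤ 2√23 ≈ 9.5917 ✓.


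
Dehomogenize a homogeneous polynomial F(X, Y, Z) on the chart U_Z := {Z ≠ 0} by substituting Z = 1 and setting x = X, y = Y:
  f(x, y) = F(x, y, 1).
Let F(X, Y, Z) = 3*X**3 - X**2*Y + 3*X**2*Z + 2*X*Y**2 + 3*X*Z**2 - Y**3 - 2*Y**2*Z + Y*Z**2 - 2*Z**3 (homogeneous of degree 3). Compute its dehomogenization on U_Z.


f(x, y) = 3*x**3 - x**2*y + 3*x**2 + 2*x*y**2 + 3*x - y**3 - 2*y**2 + y - 2

On U_Z we set Z = 1. Each monomial c·X^i·Y^j·Z^k in F becomes c·x^i·y^j·1^k = c·x^i·y^j.
Substituting Z = 1: F(X, Y, 1) = 3*x**3 - x**2*y + 3*x**2 + 2*x*y**2 + 3*x - y**3 - 2*y**2 + y - 2.
Note: deg(f) ≤ deg(F) = 3; strict inequality happens when F is divisible by Z (lost terms).


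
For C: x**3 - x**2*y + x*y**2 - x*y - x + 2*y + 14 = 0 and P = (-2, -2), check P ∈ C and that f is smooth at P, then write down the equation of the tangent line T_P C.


Tangent line at P: 9*x + 8*y + 34 = 0.

Step 1: f(-2, -2) = 0, so P lies on C.
Step 2: partial derivatives
  f_x(x, y) = 3*x**2 - 2*x*y + y**2 - y - 1, f_y(x, y) = -x**2 + 2*x*y - x + 2.
  f_x(P) = 9, f_y(P) = 8 (gradient nonzero, so P is smooth).
Step 3: tangent line at P: 9·(x − -2) + 8·(y − -2) = 0.
Expanding: 9*x + 8*y + 34 = 0.


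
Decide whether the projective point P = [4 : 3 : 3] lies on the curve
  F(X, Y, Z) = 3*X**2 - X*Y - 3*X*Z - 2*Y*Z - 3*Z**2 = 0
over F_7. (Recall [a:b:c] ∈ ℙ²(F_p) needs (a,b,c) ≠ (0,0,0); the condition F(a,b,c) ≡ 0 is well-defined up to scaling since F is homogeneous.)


F(4,3,3) ≡ 4 (mod 7); P is NOT on the curve.

Evaluate F(4, 3, 3) term-by-term (mod 7).
  3*X**2 ↦ 3·16·1·1 = 48
  -X*Y ↦ -1·4·3·1 = -12
  -3*X*Z ↦ -3·4·1·3 = -36
  -2*Y*Z ↦ -2·1·3·3 = -18
  -3*Z**2 ↦ -3·1·1·9 = -27
Sum: F(4, 3, 3) = (48) + (-12) + (-36) + (-18) + (-27) = -45.
Reducing mod 7: -45 ≡ 4 (mod 7).
Since F(a, b, c) ≡ 4 ≠ 0 (mod 7), P does NOT lie on the curve.


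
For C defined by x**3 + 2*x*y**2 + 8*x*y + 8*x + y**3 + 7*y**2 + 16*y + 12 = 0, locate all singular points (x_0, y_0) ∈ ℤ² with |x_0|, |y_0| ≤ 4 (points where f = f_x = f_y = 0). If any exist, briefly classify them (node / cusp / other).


Singular points: {(0, -2)}; classification: cusp.

Compute partial derivatives:
  f_x = 3*x**2 + 2*y**2 + 8*y + 8.
  f_y = 4*x*y + 8*x + 3*y**2 + 14*y + 16.
Scan x_0 ∈ {−4, ..., 4}. For each x_0, f_y(x_0, y) is a polynomial in y; find its integer roots y ∈ {−4, ..., 4}, then test f_x and f at those candidates.
  x = -4: f_y(-4, y) = 3*y**2 - 2*y - 16; vanishes at y ∈ {-2}. (-4, -2): f_x = 48 ≠ 0.
  x = -3: f_y(-3, y) = 3*y**2 + 2*y - 8; vanishes at y ∈ {-2}. (-3, -2): f_x = 27 ≠ 0.
  x = -2: f_y(-2, y) = 3*y**2 + 6*y; vanishes at y ∈ {-2, 0}. (-2, -2): f_x = 12 ≠ 0; (-2, 0): f_x = 20 ≠ 0.
  x = -1: f_y(-1, y) = 3*y**2 + 10*y + 8; vanishes at y ∈ {-2}. (-1, -2): f_x = 3 ≠ 0.
  x = 0: f_y(0, y) = 3*y**2 + 14*y + 16; vanishes at y ∈ {-2}. (0, -2): f_x = 0, f = 0 — SINGULAR.
  x = 1: f_y(1, y) = 3*y**2 + 18*y + 24; vanishes at y ∈ {-4, -2}. (1, -4): f_x = 11 ≠ 0; (1, -2): f_x = 3 ≠ 0.
  x = 2: f_y(2, y) = 3*y**2 + 22*y + 32; vanishes at y ∈ {-2}. (2, -2): f_x = 12 ≠ 0.
  x = 3: f_y(3, y) = 3*y**2 + 26*y + 40; vanishes at y ∈ {-2}. (3, -2): f_x = 27 ≠ 0.
  x = 4: f_y(4, y) = 3*y**2 + 30*y + 48; vanishes at y ∈ {-2}. (4, -2): f_x = 48 ≠ 0.
Only singular point on the grid: (0, -2).
Classify: substitute x = 0 + u, y = -2 + v and expand: f = u**3 + 2*u*v**2 + v**3 + v**2.
No constant or linear terms (consistent with a singular point). Quadratic part: v**2. Cubic part: u**3 + 2*u*v**2 + v**3.
The quadratic part v**2 is a perfect square, so there is a single (double) tangent line v = 0, i.e. y = -2. Restricting the cubic part to that line (v = 0) leaves u**3 ≠ 0, so f is not divisible by v and the branch is v² ≈ -u**3 to lowest order — this is a cusp.
Classification: cusp.


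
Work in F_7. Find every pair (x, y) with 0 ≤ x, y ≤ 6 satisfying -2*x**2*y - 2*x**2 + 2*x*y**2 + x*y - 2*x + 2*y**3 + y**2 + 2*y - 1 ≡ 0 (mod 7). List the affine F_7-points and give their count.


Affine F_7-points: {(1, 4), (3, 2), (3, 6), (4, 1), (5, 1)}; count = 5.

For each of the 49 pairs (x, y) ∈ F_7², evaluate f(x, y) mod 7. Record the zeros.
  x = 0: [0↦6, 1↦4, 2↦2, 3↦5, 4↦4, 5↦4, 6↦3]  zeros at y ∈ ∅
  x = 1: [0↦2, 1↦1, 2↦4, 3↦2, 4↦0, 5↦3, 6↦2]  zeros at y ∈ {4}
  x = 2: [0↦1, 1↦4, 2↦1, 3↦4, 4↦4, 5↦6, 6↦1]  zeros at y ∈ ∅
  x = 3: [0↦3, 1↦6, 2↦0, 3↦4, 4↦2, 5↦6, 6↦0]  zeros at y ∈ {2, 6}
  x = 4: [0↦1, 1↦0, 2↦1, 3↦2, 4↦1, 5↦3, 6↦6]  zeros at y ∈ {1}
  x = 5: [0↦2, 1↦0, 2↦4, 3↦5, 4↦1, 5↦4, 6↦5]  zeros at y ∈ {1}
  x = 6: [0↦6, 1↦6, 2↦2, 3↦6, 4↦2, 5↦2, 6↦4]  zeros at y ∈ ∅
Collecting zeros: affine points = {(1, 4), (3, 2), (3, 6), (4, 1), (5, 1)}.
Total count |C(F_7)_aff| = 5.


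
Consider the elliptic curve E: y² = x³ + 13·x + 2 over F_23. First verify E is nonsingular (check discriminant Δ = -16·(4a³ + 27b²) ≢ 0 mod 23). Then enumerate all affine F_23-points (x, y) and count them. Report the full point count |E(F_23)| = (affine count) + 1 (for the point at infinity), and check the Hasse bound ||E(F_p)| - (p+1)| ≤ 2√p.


Affine points = {(0, 5), (0, 18), (1, 4), (1, 19), (2, 6), (2, 17), (4, 7), (4, 16), (5, 10), (5, 13), (11, 2), (11, 21), (12, 0), (19, 1), (19, 22)}; affine count = 15; |E(F_23)| = 16.

Discriminant check: Δ ∝ 4a³ + 27b² = 4·13³ + 27·2² = 4·2197 + 27·4 ≡ 18 (mod 23). Nonzero ⇒ E is nonsingular.
For each x ∈ F_23, compute rhs = x³ + 13·x + 2 mod 23, then count y ∈ F_23 with y² ≡ rhs.
  x = 0: rhs = 2, matching y values: 5, 18 (2 points).
  x = 1: rhs = 16, matching y values: 4, 19 (2 points).
  x = 2: rhs = 13, matching y values: 6, 17 (2 points).
  x = 3: rhs = 22, matching y values: none (0 points).
  x = 4: rhs = 3, matching y values: 7, 16 (2 points).
  x = 5: rhs = 8, matching y values: 10, 13 (2 points).
  x = 6: rhs = 20, matching y values: none (0 points).
  x = 7: rhs = 22, matching y values: none (0 points).
  x = 8: rhs = 20, matching y values: none (0 points).
  x = 9: rhs = 20, matching y values: none (0 points).
  x = 10: rhs = 5, matching y values: none (0 points).
  x = 11: rhs = 4, matching y values: 2, 21 (2 points).
  x = 12: rhs = 0, matching y values: 0 (1 points).
  x = 13: rhs = 22, matching y values: none (0 points).
  x = 14: rhs = 7, matching y values: none (0 points).
  x = 15: rhs = 7, matching y values: none (0 points).
  x = 16: rhs = 5, matching y values: none (0 points).
  x = 17: rhs = 7, matching y values: none (0 points).
  x = 18: rhs = 19, matching y values: none (0 points).
  x = 19: rhs = 1, matching y values: 1, 22 (2 points).
  x = 20: rhs = 5, matching y values: none (0 points).
  x = 21: rhs = 14, matching y values: none (0 points).
  x = 22: rhs = 11, matching y values: none (0 points).
Total affine count: 15.
Full point count |E(F_23)| = 15 + 1 = 16.
Hasse bound: |16 − (23+1)| = |-8| = 8 ≤ 2√23 ≈ 9.5917 ✓.


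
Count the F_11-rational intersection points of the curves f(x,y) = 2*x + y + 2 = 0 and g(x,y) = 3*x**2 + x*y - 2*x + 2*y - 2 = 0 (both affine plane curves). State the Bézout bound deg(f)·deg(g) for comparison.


Common zeros: {(4, 1)}; count = 1; Bézout bound = 2.

deg(f) = 1, deg(g) = 2, so Bézout bound = 2.
Scan x ∈ F_11. For each x, list the y ∈ F_11 with f(x, y) ≡ 0 and those with g(x, y) ≡ 0 (mod 11); the common zeros in that column are the intersection.
  x = 0: f ≡ 0 at y ∈ {9}; g ≡ 0 at y ∈ {1}; common: ∅.
  x = 1: f ≡ 0 at y ∈ {7}; g ≡ 0 at y ∈ {4}; common: ∅.
  x = 2: f ≡ 0 at y ∈ {5}; g ≡ 0 at y ∈ {4}; common: ∅.
  x = 3: f ≡ 0 at y ∈ {3}; g ≡ 0 at y ∈ {5}; common: ∅.
  x = 4: f ≡ 0 at y ∈ {1}; g ≡ 0 at y ∈ {1}; common: {1}.
  x = 5: f ≡ 0 at y ∈ {10}; g ≡ 0 at y ∈ {2}; common: ∅.
  x = 6: f ≡ 0 at y ∈ {8}; g ≡ 0 at y ∈ {2}; common: ∅.
  x = 7: f ≡ 0 at y ∈ {6}; g ≡ 0 at y ∈ {5}; common: ∅.
  x = 8: f ≡ 0 at y ∈ {4}; g ≡ 0 at y ∈ {9}; common: ∅.
  x = 9: f ≡ 0 at y ∈ {2}; g ≡ 0 at y ∈ ∅; common: ∅.
  x = 10: f ≡ 0 at y ∈ {0}; g ≡ 0 at y ∈ {8}; common: ∅.
Collecting: common zeros = {(4, 1)}, so the count is 1.
Comparison with the Bézout bound: 1 ≤ 2 = deg(f)·deg(g), as expected for curves with no common component (the affine F_11-count falls short of the bound because intersections may lie at infinity, over extension fields, or carry multiplicity).


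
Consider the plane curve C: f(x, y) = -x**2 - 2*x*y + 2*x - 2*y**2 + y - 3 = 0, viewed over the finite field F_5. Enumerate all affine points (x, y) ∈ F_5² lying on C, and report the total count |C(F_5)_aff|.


Affine F_5-points: {(1, 1), (2, 3), (4, 1), (4, 3)}; count = 4.

For each of the 25 pairs (x, y) ∈ F_5², evaluate f(x, y) mod 5. Record the zeros.
  x = 0: [0↦2, 1↦1, 2↦1, 3↦2, 4↦4]  zeros at y ∈ ∅
  x = 1: [0↦3, 1↦0, 2↦3, 3↦2, 4↦2]  zeros at y ∈ {1}
  x = 2: [0↦2, 1↦2, 2↦3, 3↦0, 4↦3]  zeros at y ∈ {3}
  x = 3: [0↦4, 1↦2, 2↦1, 3↦1, 4↦2]  zeros at y ∈ ∅
  x = 4: [0↦4, 1↦0, 2↦2, 3↦0, 4↦4]  zeros at y ∈ {1, 3}
Collecting zeros: affine points = {(1, 1), (2, 3), (4, 1), (4, 3)}.
Total count |C(F_5)_aff| = 4.


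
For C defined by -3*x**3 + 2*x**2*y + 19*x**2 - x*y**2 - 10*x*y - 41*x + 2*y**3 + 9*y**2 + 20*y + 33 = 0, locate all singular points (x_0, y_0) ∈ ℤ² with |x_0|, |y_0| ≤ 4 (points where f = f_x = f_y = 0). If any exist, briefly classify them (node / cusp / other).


Singular points: {(2, -1)}; classification: node.

Compute partial derivatives:
  f_x = -9*x**2 + 4*x*y + 38*x - y**2 - 10*y - 41.
  f_y = 2*x**2 - 2*x*y - 10*x + 6*y**2 + 18*y + 20.
Scan x_0 ∈ {−4, ..., 4}. For each x_0, f_y(x_0, y) is a polynomial in y; find its integer roots y ∈ {−4, ..., 4}, then test f_x and f at those candidates.
  x = -4: f_y(-4, y) = 6*y**2 + 26*y + 92; no integer root y with |y| ≤ 4.
  x = -3: f_y(-3, y) = 6*y**2 + 24*y + 68; no integer root y with |y| ≤ 4.
  x = -2: f_y(-2, y) = 6*y**2 + 22*y + 48; no integer root y with |y| ≤ 4.
  x = -1: f_y(-1, y) = 6*y**2 + 20*y + 32; no integer root y with |y| ≤ 4.
  x = 0: f_y(0, y) = 6*y**2 + 18*y + 20; no integer root y with |y| ≤ 4.
  x = 1: f_y(1, y) = 6*y**2 + 16*y + 12; no integer root y with |y| ≤ 4.
  x = 2: f_y(2, y) = 6*y**2 + 14*y + 8; vanishes at y ∈ {-1}. (2, -1): f_x = 0, f = 0 — SINGULAR.
  x = 3: f_y(3, y) = 6*y**2 + 12*y + 8; no integer root y with |y| ≤ 4.
  x = 4: f_y(4, y) = 6*y**2 + 10*y + 12; no integer root y with |y| ≤ 4.
Only singular point on the grid: (2, -1).
Classify: substitute x = 2 + u, y = -1 + v and expand: f = -3*u**3 + 2*u**2*v - u**2 - u*v**2 + 2*v**3 + v**2.
No constant or linear terms (consistent with a singular point). Quadratic part: -u**2 + v**2. Cubic part: -3*u**3 + 2*u**2*v - u*v**2 + 2*v**3.
The quadratic part v**2 - u**2 = (v − u)(v + u) splits into two distinct linear factors, so there are two distinct tangent lines y − -1 = ±(x − 2) — this is a node (ordinary double point).
Classification: node.


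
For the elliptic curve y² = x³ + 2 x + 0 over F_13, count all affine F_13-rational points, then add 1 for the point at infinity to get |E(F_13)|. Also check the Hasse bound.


Affine points = {(0, 0), (1, 4), (1, 9), (2, 5), (2, 8), (11, 1), (11, 12), (12, 6), (12, 7)}; affine count = 9; |E(F_13)| = 10.

Discriminant check: Δ ∝ 4a³ + 27b² = 4·2³ + 27·0² = 4·8 + 27·0 ≡ 6 (mod 13). Nonzero ⇒ E is nonsingular.
For each x ∈ F_13, compute rhs = x³ + 2·x + 0 mod 13, then count y ∈ F_13 with y² ≡ rhs.
  x = 0: rhs = 0, matching y values: 0 (1 points).
  x = 1: rhs = 3, matching y values: 4, 9 (2 points).
  x = 2: rhs = 12, matching y values: 5, 8 (2 points).
  x = 3: rhs = 7, matching y values: none (0 points).
  x = 4: rhs = 7, matching y values: none (0 points).
  x = 5: rhs = 5, matching y values: none (0 points).
  x = 6: rhs = 7, matching y values: none (0 points).
  x = 7: rhs = 6, matching y values: none (0 points).
  x = 8: rhs = 8, matching y values: none (0 points).
  x = 9: rhs = 6, matching y values: none (0 points).
  x = 10: rhs = 6, matching y values: none (0 points).
  x = 11: rhs = 1, matching y values: 1, 12 (2 points).
  x = 12: rhs = 10, matching y values: 6, 7 (2 points).
Total affine count: 9.
Full point count |E(F_13)| = 9 + 1 = 10.
Hasse bound: |10 − (13+1)| = |-4| = 4 ≤ 2√13 ≈ 7.2111 ✓.


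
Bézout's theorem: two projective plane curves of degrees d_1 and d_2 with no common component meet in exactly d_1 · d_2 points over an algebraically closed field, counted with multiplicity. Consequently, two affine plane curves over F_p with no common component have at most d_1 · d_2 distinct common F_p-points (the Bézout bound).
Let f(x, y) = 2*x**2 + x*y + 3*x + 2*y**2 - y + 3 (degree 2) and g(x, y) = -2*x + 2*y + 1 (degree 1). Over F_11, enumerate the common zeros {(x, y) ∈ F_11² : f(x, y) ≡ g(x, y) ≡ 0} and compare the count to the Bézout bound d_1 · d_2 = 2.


Common zeros: {(5, 10)}; count = 1; Bézout bound = 2.

deg(f) = 2, deg(g) = 1, so Bézout bound = 2.
Scan x ∈ F_11. For each x, list the y ∈ F_11 with f(x, y) ≡ 0 and those with g(x, y) ≡ 0 (mod 11); the common zeros in that column are the intersection.
  x = 0: f ≡ 0 at y ∈ ∅; g ≡ 0 at y ∈ {5}; common: ∅.
  x = 1: f ≡ 0 at y ∈ ∅; g ≡ 0 at y ∈ {6}; common: ∅.
  x = 2: f ≡ 0 at y ∈ ∅; g ≡ 0 at y ∈ {7}; common: ∅.
  x = 3: f ≡ 0 at y ∈ ∅; g ≡ 0 at y ∈ {8}; common: ∅.
  x = 4: f ≡ 0 at y ∈ ∅; g ≡ 0 at y ∈ {9}; common: ∅.
  x = 5: f ≡ 0 at y ∈ {10}; g ≡ 0 at y ∈ {10}; common: {10}.
  x = 6: f ≡ 0 at y ∈ ∅; g ≡ 0 at y ∈ {0}; common: ∅.
  x = 7: f ≡ 0 at y ∈ ∅; g ≡ 0 at y ∈ {1}; common: ∅.
  x = 8: f ≡ 0 at y ∈ ∅; g ≡ 0 at y ∈ {2}; common: ∅.
  x = 9: f ≡ 0 at y ∈ ∅; g ≡ 0 at y ∈ {3}; common: ∅.
  x = 10: f ≡ 0 at y ∈ ∅; g ≡ 0 at y ∈ {4}; common: ∅.
Collecting: common zeros = {(5, 10)}, so the count is 1.
Comparison with the Bézout bound: 1 ≤ 2 = deg(f)·deg(g), as expected for curves with no common component (the affine F_11-count falls short of the bound because intersections may lie at infinity, over extension fields, or carry multiplicity).


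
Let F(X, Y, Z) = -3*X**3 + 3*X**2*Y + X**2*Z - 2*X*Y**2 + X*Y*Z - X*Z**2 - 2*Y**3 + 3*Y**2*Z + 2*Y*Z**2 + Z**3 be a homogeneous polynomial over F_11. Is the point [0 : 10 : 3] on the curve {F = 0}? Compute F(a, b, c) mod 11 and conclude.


F(0,10,3) ≡ 9 (mod 11); P is NOT on the curve.

Evaluate F(0, 10, 3) term-by-term (mod 11).
  -3*X**3 ↦ -3·0·1·1 = 0
  3*X**2*Y ↦ 3·0·10·1 = 0
  X**2*Z ↦ 1·0·1·3 = 0
  -2*X*Y**2 ↦ -2·0·100·1 = 0
  X*Y*Z ↦ 1·0·10·3 = 0
  -X*Z**2 ↦ -1·0·1·9 = 0
  -2*Y**3 ↦ -2·1·1000·1 = -2000
  3*Y**2*Z ↦ 3·1·100·3 = 900
  2*Y*Z**2 ↦ 2·1·10·9 = 180
  Z**3 ↦ 1·1·1·27 = 27
Sum: F(0, 10, 3) = (0) + (0) + (0) + (0) + (0) + (0) + (-2000) + (900) + (180) + (27) = -893.
Reducing mod 11: -893 ≡ 9 (mod 11).
Since F(a, b, c) ≡ 9 ≠ 0 (mod 11), P does NOT lie on the curve.


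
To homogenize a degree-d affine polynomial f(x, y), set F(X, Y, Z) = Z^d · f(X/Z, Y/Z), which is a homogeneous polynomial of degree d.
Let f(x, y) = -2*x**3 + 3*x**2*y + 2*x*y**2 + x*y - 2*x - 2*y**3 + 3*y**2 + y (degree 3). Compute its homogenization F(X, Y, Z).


F(X, Y, Z) = -2*X**3 + 3*X**2*Y + 2*X*Y**2 + X*Y*Z - 2*X*Z**2 - 2*Y**3 + 3*Y**2*Z + Y*Z**2

deg(f) = 3.
Substitute x = X/Z, y = Y/Z into f, then multiply by Z^3.
  monomial -2·x^3·y^0 ↦ -2·X^3·Y^0·Z^0.
  monomial 3·x^2·y^1 ↦ 3·X^2·Y^1·Z^0.
  monomial 2·x^1·y^2 ↦ 2·X^1·Y^2·Z^0.
  monomial 1·x^1·y^1 ↦ 1·X^1·Y^1·Z^1.
  monomial -2·x^1·y^0 ↦ -2·X^1·Y^0·Z^2.
  monomial -2·x^0·y^3 ↦ -2·X^0·Y^3·Z^0.
  monomial 3·x^0·y^2 ↦ 3·X^0·Y^2·Z^1.
  monomial 1·x^0·y^1 ↦ 1·X^0·Y^1·Z^2.
Collecting: F(X, Y, Z) = -2*X**3 + 3*X**2*Y + 2*X*Y**2 + X*Y*Z - 2*X*Z**2 - 2*Y**3 + 3*Y**2*Z + Y*Z**2.


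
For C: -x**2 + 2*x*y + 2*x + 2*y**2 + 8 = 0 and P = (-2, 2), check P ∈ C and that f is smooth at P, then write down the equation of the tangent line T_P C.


Tangent line at P: 10*x + 4*y + 12 = 0.

Step 1: f(-2, 2) = 0, so P lies on C.
Step 2: partial derivatives
  f_x(x, y) = -2*x + 2*y + 2, f_y(x, y) = 2*x + 4*y.
  f_x(P) = 10, f_y(P) = 4 (gradient nonzero, so P is smooth).
Step 3: tangent line at P: 10·(x − -2) + 4·(y − 2) = 0.
Expanding: 10*x + 4*y + 12 = 0.


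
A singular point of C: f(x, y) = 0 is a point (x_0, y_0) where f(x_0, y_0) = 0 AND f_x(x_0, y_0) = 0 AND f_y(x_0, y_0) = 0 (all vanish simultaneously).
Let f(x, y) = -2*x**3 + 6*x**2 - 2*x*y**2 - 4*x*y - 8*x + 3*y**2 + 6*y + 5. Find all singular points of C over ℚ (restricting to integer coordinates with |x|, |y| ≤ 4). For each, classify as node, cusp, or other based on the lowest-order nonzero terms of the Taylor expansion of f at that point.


Singular points: {(1, -1)}; classification: cusp.

Compute partial derivatives:
  f_x = -6*x**2 + 12*x - 2*y**2 - 4*y - 8.
  f_y = -4*x*y - 4*x + 6*y + 6.
Scan x_0 ∈ {−4, ..., 4}. For each x_0, f_y(x_0, y) is a polynomial in y; find its integer roots y ∈ {−4, ..., 4}, then test f_x and f at those candidates.
  x = -4: f_y(-4, y) = 22*y + 22; vanishes at y ∈ {-1}. (-4, -1): f_x = -150 ≠ 0.
  x = -3: f_y(-3, y) = 18*y + 18; vanishes at y ∈ {-1}. (-3, -1): f_x = -96 ≠ 0.
  x = -2: f_y(-2, y) = 14*y + 14; vanishes at y ∈ {-1}. (-2, -1): f_x = -54 ≠ 0.
  x = -1: f_y(-1, y) = 10*y + 10; vanishes at y ∈ {-1}. (-1, -1): f_x = -24 ≠ 0.
  x = 0: f_y(0, y) = 6*y + 6; vanishes at y ∈ {-1}. (0, -1): f_x = -6 ≠ 0.
  x = 1: f_y(1, y) = 2*y + 2; vanishes at y ∈ {-1}. (1, -1): f_x = 0, f = 0 — SINGULAR.
  x = 2: f_y(2, y) = -2*y - 2; vanishes at y ∈ {-1}. (2, -1): f_x = -6 ≠ 0.
  x = 3: f_y(3, y) = -6*y - 6; vanishes at y ∈ {-1}. (3, -1): f_x = -24 ≠ 0.
  x = 4: f_y(4, y) = -10*y - 10; vanishes at y ∈ {-1}. (4, -1): f_x = -54 ≠ 0.
Only singular point on the grid: (1, -1).
Classify: substitute x = 1 + u, y = -1 + v and expand: f = -2*u**3 - 2*u*v**2 + v**2.
No constant or linear terms (consistent with a singular point). Quadratic part: v**2. Cubic part: -2*u**3 - 2*u*v**2.
The quadratic part v**2 is a perfect square, so there is a single (double) tangent line v = 0, i.e. y = -1. Restricting the cubic part to that line (v = 0) leaves -2*u**3 ≠ 0, so f is not divisible by v and the branch is v² ≈ 2*u**3 to lowest order — this is a cusp.
Classification: cusp.


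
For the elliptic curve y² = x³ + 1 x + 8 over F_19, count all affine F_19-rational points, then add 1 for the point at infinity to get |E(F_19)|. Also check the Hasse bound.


Affine points = {(3, 0), (4, 0), (5, 9), (5, 10), (7, 4), (7, 15), (9, 9), (9, 10), (10, 7), (10, 12), (11, 1), (11, 18), (12, 0), (14, 7), (14, 12), (15, 4), (15, 15), (16, 4), (16, 15), (17, 6), (17, 13), (18, 5), (18, 14)}; affine count = 23; |E(F_19)| = 24.

Discriminant check: Δ ∝ 4a³ + 27b² = 4·1³ + 27·8² = 4·1 + 27·64 ≡ 3 (mod 19). Nonzero ⇒ E is nonsingular.
For each x ∈ F_19, compute rhs = x³ + 1·x + 8 mod 19, then count y ∈ F_19 with y² ≡ rhs.
  x = 0: rhs = 8, matching y values: none (0 points).
  x = 1: rhs = 10, matching y values: none (0 points).
  x = 2: rhs = 18, matching y values: none (0 points).
  x = 3: rhs = 0, matching y values: 0 (1 points).
  x = 4: rhs = 0, matching y values: 0 (1 points).
  x = 5: rhs = 5, matching y values: 9, 10 (2 points).
  x = 6: rhs = 2, matching y values: none (0 points).
  x = 7: rhs = 16, matching y values: 4, 15 (2 points).
  x = 8: rhs = 15, matching y values: none (0 points).
  x = 9: rhs = 5, matching y values: 9, 10 (2 points).
  x = 10: rhs = 11, matching y values: 7, 12 (2 points).
  x = 11: rhs = 1, matching y values: 1, 18 (2 points).
  x = 12: rhs = 0, matching y values: 0 (1 points).
  x = 13: rhs = 14, matching y values: none (0 points).
  x = 14: rhs = 11, matching y values: 7, 12 (2 points).
  x = 15: rhs = 16, matching y values: 4, 15 (2 points).
  x = 16: rhs = 16, matching y values: 4, 15 (2 points).
  x = 17: rhs = 17, matching y values: 6, 13 (2 points).
  x = 18: rhs = 6, matching y values: 5, 14 (2 points).
Total affine count: 23.
Full point count |E(F_19)| = 23 + 1 = 24.
Hasse bound: |24 − (19+1)| = |4| = 4 ≤ 2√19 ≈ 8.7178 ✓.


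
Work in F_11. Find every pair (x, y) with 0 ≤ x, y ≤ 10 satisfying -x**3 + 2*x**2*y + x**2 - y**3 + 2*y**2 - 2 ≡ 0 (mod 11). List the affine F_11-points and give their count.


Affine F_11-points: {(0, 3), (0, 5), (2, 10), (5, 4), (6, 7), (7, 3), (10, 0), (10, 6), (10, 7)}; count = 9.

For each of the 121 pairs (x, y) ∈ F_11², evaluate f(x, y) mod 11. Record the zeros.
  x = 0: [0↦9, 1↦10, 2↦9, 3↦0, 4↦10, 5↦0, 6↦8, 7↦6, 8↦10, 9↦3, 10↦1]  zeros at y ∈ {3, 5}
  x = 1: [0↦9, 1↦1, 2↦2, 3↦6, 4↦7, 5↦10, 6↦9, 7↦9, 8↦4, 9↦10, 10↦10]  zeros at y ∈ ∅
  x = 2: [0↦5, 1↦3, 2↦10, 3↦9, 4↦5, 5↦3, 6↦8, 7↦3, 8↦4, 9↦5, 10↦0]  zeros at y ∈ {10}
  x = 3: [0↦2, 1↦10, 2↦5, 3↦3, 4↦9, 5↦6, 6↦10, 7↦4, 8↦4, 9↦4, 10↦9]  zeros at y ∈ ∅
  x = 4: [0↦5, 1↦5, 2↦3, 3↦4, 4↦2, 5↦2, 6↦9, 7↦6, 8↦9, 9↦1, 10↦9]  zeros at y ∈ ∅
  x = 5: [0↦8, 1↦4, 2↦9, 3↦6, 4↦0, 5↦7, 6↦10, 7↦3, 8↦2, 9↦1, 10↦5]  zeros at y ∈ {4}
  x = 6: [0↦5, 1↦1, 2↦6, 3↦3, 4↦8, 5↦4, 6↦7, 7↦0, 8↦10, 9↦9, 10↦2]  zeros at y ∈ {7}
  x = 7: [0↦1, 1↦1, 2↦10, 3↦0, 4↦9, 5↦9, 6↦5, 7↦2, 8↦5, 9↦8, 10↦5]  zeros at y ∈ {3}
  x = 8: [0↦1, 1↦9, 2↦4, 3↦2, 4↦8, 5↦5, 6↦9, 7↦3, 8↦3, 9↦3, 10↦8]  zeros at y ∈ ∅
  x = 9: [0↦10, 1↦8, 2↦4, 3↦3, 4↦10, 5↦8, 6↦2, 7↦8, 8↦9, 9↦10, 10↦5]  zeros at y ∈ ∅
  x = 10: [0↦0, 1↦3, 2↦4, 3↦8, 4↦9, 5↦1, 6↦0, 7↦0, 8↦6, 9↦1, 10↦1]  zeros at y ∈ {0, 6, 7}
Collecting zeros: affine points = {(0, 3), (0, 5), (2, 10), (5, 4), (6, 7), (7, 3), (10, 0), (10, 6), (10, 7)}.
Total count |C(F_11)_aff| = 9.


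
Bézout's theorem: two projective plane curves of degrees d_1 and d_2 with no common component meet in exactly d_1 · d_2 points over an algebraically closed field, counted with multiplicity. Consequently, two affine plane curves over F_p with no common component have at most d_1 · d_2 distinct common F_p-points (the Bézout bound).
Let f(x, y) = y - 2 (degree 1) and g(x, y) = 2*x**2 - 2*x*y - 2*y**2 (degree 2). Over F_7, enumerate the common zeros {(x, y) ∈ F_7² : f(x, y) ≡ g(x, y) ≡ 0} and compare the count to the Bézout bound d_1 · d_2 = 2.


Common zeros: ∅; count = 0; Bézout bound = 2.

deg(f) = 1, deg(g) = 2, so Bézout bound = 2.
Scan x ∈ F_7. For each x, list the y ∈ F_7 with f(x, y) ≡ 0 and those with g(x, y) ≡ 0 (mod 7); the common zeros in that column are the intersection.
  x = 0: f ≡ 0 at y ∈ {2}; g ≡ 0 at y ∈ {0}; common: ∅.
  x = 1: f ≡ 0 at y ∈ {2}; g ≡ 0 at y ∈ ∅; common: ∅.
  x = 2: f ≡ 0 at y ∈ {2}; g ≡ 0 at y ∈ ∅; common: ∅.
  x = 3: f ≡ 0 at y ∈ {2}; g ≡ 0 at y ∈ ∅; common: ∅.
  x = 4: f ≡ 0 at y ∈ {2}; g ≡ 0 at y ∈ ∅; common: ∅.
  x = 5: f ≡ 0 at y ∈ {2}; g ≡ 0 at y ∈ ∅; common: ∅.
  x = 6: f ≡ 0 at y ∈ {2}; g ≡ 0 at y ∈ ∅; common: ∅.
Collecting: common zeros = ∅, so the count is 0.
Comparison with the Bézout bound: 0 ≤ 2 = deg(f)·deg(g), as expected for curves with no common component (the affine F_7-count falls short of the bound because intersections may lie at infinity, over extension fields, or carry multiplicity).
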